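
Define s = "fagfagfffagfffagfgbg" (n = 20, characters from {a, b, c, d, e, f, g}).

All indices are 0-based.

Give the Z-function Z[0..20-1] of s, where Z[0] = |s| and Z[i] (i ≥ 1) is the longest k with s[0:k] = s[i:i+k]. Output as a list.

Z[0]=20
i=1: fresh scan; Z[1]=0
i=2: fresh scan; Z[2]=0
i=3: fresh scan; Z[3]=4 extend→box=[3,7)
i=4: min(r-i=3, Z[1]=0)=0; Z[4]=0
i=5: min(r-i=2, Z[2]=0)=0; Z[5]=0
i=6: min(r-i=1, Z[3]=4)=1; Z[6]=1
i=7: fresh scan; Z[7]=1 extend→box=[7,8)
i=8: fresh scan; Z[8]=4 extend→box=[8,12)
i=9: min(r-i=3, Z[1]=0)=0; Z[9]=0
i=10: min(r-i=2, Z[2]=0)=0; Z[10]=0
i=11: min(r-i=1, Z[3]=4)=1; Z[11]=1
i=12: fresh scan; Z[12]=1 extend→box=[12,13)
i=13: fresh scan; Z[13]=4 extend→box=[13,17)
i=14: min(r-i=3, Z[1]=0)=0; Z[14]=0
i=15: min(r-i=2, Z[2]=0)=0; Z[15]=0
i=16: min(r-i=1, Z[3]=4)=1; Z[16]=1
i=17: fresh scan; Z[17]=0
i=18: fresh scan; Z[18]=0
i=19: fresh scan; Z[19]=0

[20, 0, 0, 4, 0, 0, 1, 1, 4, 0, 0, 1, 1, 4, 0, 0, 1, 0, 0, 0]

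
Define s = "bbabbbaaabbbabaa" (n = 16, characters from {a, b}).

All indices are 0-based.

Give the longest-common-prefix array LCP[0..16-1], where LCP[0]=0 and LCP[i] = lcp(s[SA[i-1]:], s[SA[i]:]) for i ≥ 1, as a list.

sorted suffixes:
  #0 SA[0]=15  'a'
  #1 SA[1]=14  'aa'
  #2 SA[2]=6  'aaabbbabaa'
  #3 SA[3]=7  'aabbbabaa'
  #4 SA[4]=12  'abaa'
  #5 SA[5]=2  'abbbaaabbbabaa'
  #6 SA[6]=8  'abbbabaa'
  #7 SA[7]=13  'baa'
  #8 SA[8]=5  'baaabbbabaa'
  #9 SA[9]=11  'babaa'
  #10 SA[10]=1  'babbbaaabbbabaa'
  #11 SA[11]=4  'bbaaabbbabaa'
  #12 SA[12]=10  'bbabaa'
  #13 SA[13]=0  'bbabbbaaabbbabaa'
  #14 SA[14]=3  'bbbaaabbbabaa'
  #15 SA[15]=9  'bbbabaa'

SA = [15, 14, 6, 7, 12, 2, 8, 13, 5, 11, 1, 4, 10, 0, 3, 9]
[i] adj suffixes → lcp
  [1] 15/14 → 1 ('a')
  [2] 14/6 → 2 ('aa')
  [3] 6/7 → 2 ('aa')
  [4] 7/12 → 1 ('a')
  [5] 12/2 → 2 ('ab')
  [6] 2/8 → 5 ('abbba')
  [7] 8/13 → 0 ('')
  [8] 13/5 → 3 ('baa')
  [9] 5/11 → 2 ('ba')
  [10] 11/1 → 3 ('bab')
  [11] 1/4 → 1 ('b')
  [12] 4/10 → 3 ('bba')
  [13] 10/0 → 4 ('bbab')
  [14] 0/3 → 2 ('bb')
  [15] 3/9 → 4 ('bbba')

[0, 1, 2, 2, 1, 2, 5, 0, 3, 2, 3, 1, 3, 4, 2, 4]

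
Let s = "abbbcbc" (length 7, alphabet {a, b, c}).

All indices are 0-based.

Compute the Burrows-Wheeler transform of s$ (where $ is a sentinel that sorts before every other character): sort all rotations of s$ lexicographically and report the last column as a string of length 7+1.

rank  rotation  last
    0  $abbbcbc  c
    1  abbbcbc$  $
    2  bbbcbc$a  a
    3  bbcbc$ab  b
    4  bc$abbbc  c
    5  bcbc$abb  b
    6  c$abbbcb  b
    7  cbc$abbb  b

c$abcbbb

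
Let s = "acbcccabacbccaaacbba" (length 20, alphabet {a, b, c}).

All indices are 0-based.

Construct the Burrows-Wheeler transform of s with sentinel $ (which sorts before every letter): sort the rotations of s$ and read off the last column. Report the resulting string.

rank  rotation               last
    0  $acbcccabacbccaaacbba  a
    1  a$acbcccabacbccaaacbb  b
    2  aaacbba$acbcccabacbcc  c
    3  aacbba$acbcccabacbcca  a
    4  abacbccaaacbba$acbccc  c
    5  acbba$acbcccabacbccaa  a
    6  acbccaaacbba$acbcccab  b
    7  acbcccabacbccaaacbba$  $
    8  ba$acbcccabacbccaaacb  b
    9  bacbccaaacbba$acbccca  a
   10  bba$acbcccabacbccaaac  c
   11  bccaaacbba$acbcccabac  c
   12  bcccabacbccaaacbba$ac  c
   13  caaacbba$acbcccabacbc  c
   14  cabacbccaaacbba$acbcc  c
   15  cbba$acbcccabacbccaaa  a
   16  cbccaaacbba$acbcccaba  a
   17  cbcccabacbccaaacbba$a  a
   18  ccaaacbba$acbcccabacb  b
   19  ccabacbccaaacbba$acbc  c
   20  cccabacbccaaacbba$acb  b

abcacab$bacccccaaabcb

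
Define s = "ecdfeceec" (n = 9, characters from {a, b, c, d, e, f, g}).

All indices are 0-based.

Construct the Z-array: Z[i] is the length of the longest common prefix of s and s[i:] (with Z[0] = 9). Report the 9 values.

[9, 0, 0, 0, 2, 0, 1, 2, 0]

Z[0]=9
i=1: i≥r, start 0; Z[1]=0
i=2: i≥r, start 0; Z[2]=0
i=3: i≥r, start 0; Z[3]=0
i=4: i≥r, start 0; Z[4]=2 extend→box=[4,6)
i=5: min(r-i=1, Z[1]=0)=0; Z[5]=0
i=6: i≥r, start 0; Z[6]=1 extend→box=[6,7)
i=7: i≥r, start 0; Z[7]=2 extend→box=[7,9)
i=8: min(r-i=1, Z[1]=0)=0; Z[8]=0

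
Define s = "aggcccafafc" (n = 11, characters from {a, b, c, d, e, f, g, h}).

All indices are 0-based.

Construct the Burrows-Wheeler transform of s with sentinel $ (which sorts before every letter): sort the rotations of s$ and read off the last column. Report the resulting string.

rank  rotation      last
    0  $aggcccafafc  c
    1  afafc$aggccc  c
    2  afc$aggcccaf  f
    3  aggcccafafc$  $
    4  c$aggcccafaf  f
    5  cafafc$aggcc  c
    6  ccafafc$aggc  c
    7  cccafafc$agg  g
    8  fafc$aggccca  a
    9  fc$aggcccafa  a
   10  gcccafafc$ag  g
   11  ggcccafafc$a  a

ccf$fccgaaga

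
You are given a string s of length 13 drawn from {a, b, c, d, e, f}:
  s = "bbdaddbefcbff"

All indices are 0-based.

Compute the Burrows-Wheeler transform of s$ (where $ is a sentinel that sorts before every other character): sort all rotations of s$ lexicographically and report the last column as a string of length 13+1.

fd$bdcfbdabfeb

rank  rotation        last
    0  $bbdaddbefcbff  f
    1  addbefcbff$bbd  d
    2  bbdaddbefcbff$  $
    3  bdaddbefcbff$b  b
    4  befcbff$bbdadd  d
    5  bff$bbdaddbefc  c
    6  cbff$bbdaddbef  f
    7  daddbefcbff$bb  b
    8  dbefcbff$bbdad  d
    9  ddbefcbff$bbda  a
   10  efcbff$bbdaddb  b
   11  f$bbdaddbefcbf  f
   12  fcbff$bbdaddbe  e
   13  ff$bbdaddbefcb  b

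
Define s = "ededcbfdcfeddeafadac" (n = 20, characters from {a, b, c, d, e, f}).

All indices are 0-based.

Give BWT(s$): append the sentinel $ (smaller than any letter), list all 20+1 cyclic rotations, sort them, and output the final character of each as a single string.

cdfecaddaefededdf$abc

rank  rotation               last
    0  $ededcbfdcfeddeafadac  c
    1  ac$ededcbfdcfeddeafad  d
    2  adac$ededcbfdcfeddeaf  f
    3  afadac$ededcbfdcfedde  e
    4  bfdcfeddeafadac$ededc  c
    5  c$ededcbfdcfeddeafada  a
    6  cbfdcfeddeafadac$eded  d
    7  cfeddeafadac$ededcbfd  d
    8  dac$ededcbfdcfeddeafa  a
    9  dcbfdcfeddeafadac$ede  e
   10  dcfeddeafadac$ededcbf  f
   11  ddeafadac$ededcbfdcfe  e
   12  deafadac$ededcbfdcfed  d
   13  dedcbfdcfeddeafadac$e  e
   14  eafadac$ededcbfdcfedd  d
   15  edcbfdcfeddeafadac$ed  d
   16  eddeafadac$ededcbfdcf  f
   17  ededcbfdcfeddeafadac$  $
   18  fadac$ededcbfdcfeddea  a
   19  fdcfeddeafadac$ededcb  b
   20  feddeafadac$ededcbfdc  c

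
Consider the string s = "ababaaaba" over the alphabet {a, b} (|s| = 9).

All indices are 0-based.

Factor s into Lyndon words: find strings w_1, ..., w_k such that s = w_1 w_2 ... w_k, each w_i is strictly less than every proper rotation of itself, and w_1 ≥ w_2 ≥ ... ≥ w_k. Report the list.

["ab", "ab", "aaab", "a"]

emit factor 1: 'ab' (i=0, period=2)
emit factor 2: 'ab' (i=2, period=2)
emit factor 3: 'aaab' (i=4, period=4)
emit factor 4: 'a' (i=8, period=1)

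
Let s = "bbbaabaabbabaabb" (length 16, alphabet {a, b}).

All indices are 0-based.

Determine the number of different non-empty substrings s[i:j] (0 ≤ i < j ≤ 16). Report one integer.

sorted suffixes:
  #0 SA[0]=3  'aabaabbabaabb'
  #1 SA[1]=12  'aabb'
  #2 SA[2]=6  'aabbabaabb'
  #3 SA[3]=10  'abaabb'
  #4 SA[4]=4  'abaabbabaabb'
  #5 SA[5]=13  'abb'
  #6 SA[6]=7  'abbabaabb'
  #7 SA[7]=15  'b'
  #8 SA[8]=2  'baabaabbabaabb'
  #9 SA[9]=11  'baabb'
  #10 SA[10]=5  'baabbabaabb'
  #11 SA[11]=9  'babaabb'
  #12 SA[12]=14  'bb'
  #13 SA[13]=1  'bbaabaabbabaabb'
  #14 SA[14]=8  'bbabaabb'
  #15 SA[15]=0  'bbbaabaabbabaabb'

SA = [3, 12, 6, 10, 4, 13, 7, 15, 2, 11, 5, 9, 14, 1, 8, 0]
rank  pair      lcp
   1  s[3:],s[12:]  3  'aab'
   2  s[12:],s[6:]  4  'aabb'
   3  s[6:],s[10:]  1  'a'
   4  s[10:],s[4:]  6  'abaabb'
   5  s[4:],s[13:]  2  'ab'
   6  s[13:],s[7:]  3  'abb'
   7  s[7:],s[15:]  0  ''
   8  s[15:],s[2:]  1  'b'
   9  s[2:],s[11:]  4  'baab'
  10  s[11:],s[5:]  5  'baabb'
  11  s[5:],s[9:]  2  'ba'
  12  s[9:],s[14:]  1  'b'
  13  s[14:],s[1:]  2  'bb'
  14  s[1:],s[8:]  3  'bba'
  15  s[8:],s[0:]  2  'bb'

n(n+1)/2 = 16·17/2 = 136
Σ LCP = 0 + 3 + 4 + 1 + 6 + 2 + 3 + 0 + 1 + 4 + 5 + 2 + 1 + 2 + 3 + 2 = 39
distinct = 136 − 39 = 97

97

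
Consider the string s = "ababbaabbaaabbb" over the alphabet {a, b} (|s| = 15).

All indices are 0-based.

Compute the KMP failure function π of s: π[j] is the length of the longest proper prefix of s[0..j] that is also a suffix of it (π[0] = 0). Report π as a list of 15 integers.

π[0] = 0
j=1 s[j]='b': π[1]=0 (border '')
j=2 s[j]='a': π[2]=1 (border 'a')
j=3 s[j]='b': π[3]=2 (border 'ab')
j=4 s[j]='b': k: 2→0; π[4]=0 (border '')
j=5 s[j]='a': π[5]=1 (border 'a')
j=6 s[j]='a': k: 1→0; π[6]=1 (border 'a')
j=7 s[j]='b': π[7]=2 (border 'ab')
j=8 s[j]='b': k: 2→0; π[8]=0 (border '')
j=9 s[j]='a': π[9]=1 (border 'a')
j=10 s[j]='a': k: 1→0; π[10]=1 (border 'a')
j=11 s[j]='a': k: 1→0; π[11]=1 (border 'a')
j=12 s[j]='b': π[12]=2 (border 'ab')
j=13 s[j]='b': k: 2→0; π[13]=0 (border '')
j=14 s[j]='b': π[14]=0 (border '')

[0, 0, 1, 2, 0, 1, 1, 2, 0, 1, 1, 1, 2, 0, 0]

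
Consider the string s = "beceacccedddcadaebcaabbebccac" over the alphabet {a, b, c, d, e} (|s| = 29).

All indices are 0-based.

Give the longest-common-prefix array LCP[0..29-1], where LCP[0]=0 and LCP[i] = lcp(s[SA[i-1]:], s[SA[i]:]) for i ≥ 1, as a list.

[0, 1, 1, 2, 1, 1, 0, 1, 2, 1, 2, 0, 1, 2, 2, 1, 2, 2, 1, 2, 0, 1, 1, 2, 0, 1, 3, 1, 1]

rank | idx | suffix
   0 |  19 | aabbebccac
   1 |  20 | abbebccac
   2 |  27 | ac
   3 |   4 | acccedddcadaebcaabbebccac
   4 |  13 | adaebcaabbebccac
   5 |  15 | aebcaabbebccac
   6 |  21 | bbebccac
   7 |  17 | bcaabbebccac
   8 |  24 | bccac
   9 |  22 | bebccac
  10 |   0 | beceacccedddcadaebcaabbebccac
  11 |  28 | c
  12 |  18 | caabbebccac
  13 |  26 | cac
  14 |  12 | cadaebcaabbebccac
  15 |  25 | ccac
  16 |   5 | cccedddcadaebcaabbebccac
  17 |   6 | ccedddcadaebcaabbebccac
  18 |   2 | ceacccedddcadaebcaabbebccac
  19 |   7 | cedddcadaebcaabbebccac
  20 |  14 | daebcaabbebccac
  21 |  11 | dcadaebcaabbebccac
  22 |  10 | ddcadaebcaabbebccac
  23 |   9 | dddcadaebcaabbebccac
  24 |   3 | eacccedddcadaebcaabbebccac
  25 |  16 | ebcaabbebccac
  26 |  23 | ebccac
  27 |   1 | eceacccedddcadaebcaabbebccac
  28 |   8 | edddcadaebcaabbebccac

SA = [19, 20, 27, 4, 13, 15, 21, 17, 24, 22, 0, 28, 18, 26, 12, 25, 5, 6, 2, 7, 14, 11, 10, 9, 3, 16, 23, 1, 8]
i: (SA[i-1],SA[i]) lcp shared
  1: (19,20) 1 'a'
  2: (20,27) 1 'a'
  3: (27,4) 2 'ac'
  4: (4,13) 1 'a'
  5: (13,15) 1 'a'
  6: (15,21) 0 ''
  7: (21,17) 1 'b'
  8: (17,24) 2 'bc'
  9: (24,22) 1 'b'
  10: (22,0) 2 'be'
  11: (0,28) 0 ''
  12: (28,18) 1 'c'
  13: (18,26) 2 'ca'
  14: (26,12) 2 'ca'
  15: (12,25) 1 'c'
  16: (25,5) 2 'cc'
  17: (5,6) 2 'cc'
  18: (6,2) 1 'c'
  19: (2,7) 2 'ce'
  20: (7,14) 0 ''
  21: (14,11) 1 'd'
  22: (11,10) 1 'd'
  23: (10,9) 2 'dd'
  24: (9,3) 0 ''
  25: (3,16) 1 'e'
  26: (16,23) 3 'ebc'
  27: (23,1) 1 'e'
  28: (1,8) 1 'e'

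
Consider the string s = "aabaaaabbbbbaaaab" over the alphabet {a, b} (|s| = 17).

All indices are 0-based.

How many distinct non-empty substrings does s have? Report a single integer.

111

rank | idx | suffix
   0 |  12 | aaaab
   1 |   3 | aaaabbbbbaaaab
   2 |  13 | aaab
   3 |   4 | aaabbbbbaaaab
   4 |  14 | aab
   5 |   0 | aabaaaabbbbbaaaab
   6 |   5 | aabbbbbaaaab
   7 |  15 | ab
   8 |   1 | abaaaabbbbbaaaab
   9 |   6 | abbbbbaaaab
  10 |  16 | b
  11 |  11 | baaaab
  12 |   2 | baaaabbbbbaaaab
  13 |  10 | bbaaaab
  14 |   9 | bbbaaaab
  15 |   8 | bbbbaaaab
  16 |   7 | bbbbbaaaab

SA = [12, 3, 13, 4, 14, 0, 5, 15, 1, 6, 16, 11, 2, 10, 9, 8, 7]
[i] adj suffixes → lcp
  [1] 12/3 → 5 ('aaaab')
  [2] 3/13 → 3 ('aaa')
  [3] 13/4 → 4 ('aaab')
  [4] 4/14 → 2 ('aa')
  [5] 14/0 → 3 ('aab')
  [6] 0/5 → 3 ('aab')
  [7] 5/15 → 1 ('a')
  [8] 15/1 → 2 ('ab')
  [9] 1/6 → 2 ('ab')
  [10] 6/16 → 0 ('')
  [11] 16/11 → 1 ('b')
  [12] 11/2 → 6 ('baaaab')
  [13] 2/10 → 1 ('b')
  [14] 10/9 → 2 ('bb')
  [15] 9/8 → 3 ('bbb')
  [16] 8/7 → 4 ('bbbb')

n(n+1)/2 = 17·18/2 = 153
Σ LCP = 0 + 5 + 3 + 4 + 2 + 3 + 3 + 1 + 2 + 2 + 0 + 1 + 6 + 1 + 2 + 3 + 4 = 42
distinct = 153 − 42 = 111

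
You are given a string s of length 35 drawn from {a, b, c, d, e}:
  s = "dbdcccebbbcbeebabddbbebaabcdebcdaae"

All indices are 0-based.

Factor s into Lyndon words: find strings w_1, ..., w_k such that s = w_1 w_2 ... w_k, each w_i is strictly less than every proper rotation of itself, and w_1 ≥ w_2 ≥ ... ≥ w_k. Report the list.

["d", "bdccce", "bbbcbee", "b", "abddbbeb", "aabcdebcdaae"]

emit factor 1: 'd' (i=0, period=1)
emit factor 2: 'bdccce' (i=1, period=6)
emit factor 3: 'bbbcbee' (i=7, period=7)
emit factor 4: 'b' (i=14, period=1)
emit factor 5: 'abddbbeb' (i=15, period=8)
emit factor 6: 'aabcdebcdaae' (i=23, period=12)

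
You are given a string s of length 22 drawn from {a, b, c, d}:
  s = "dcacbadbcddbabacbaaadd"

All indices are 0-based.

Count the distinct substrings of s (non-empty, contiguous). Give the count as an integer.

223

rank→(start, suffix):
  0 → (17, 'aaadd')
  1 → (18, 'aadd')
  2 → (12, 'abacbaaadd')
  3 → (14, 'acbaaadd')
  4 → (2, 'acbadbcddbabacbaaadd')
  5 → (5, 'adbcddbabacbaaadd')
  6 → (19, 'add')
  7 → (16, 'baaadd')
  8 → (11, 'babacbaaadd')
  9 → (13, 'bacbaaadd')
  10 → (4, 'badbcddbabacbaaadd')
  11 → (7, 'bcddbabacbaaadd')
  12 → (1, 'cacbadbcddbabacbaaadd')
  13 → (15, 'cbaaadd')
  14 → (3, 'cbadbcddbabacbaaadd')
  15 → (8, 'cddbabacbaaadd')
  16 → (21, 'd')
  17 → (10, 'dbabacbaaadd')
  18 → (6, 'dbcddbabacbaaadd')
  19 → (0, 'dcacbadbcddbabacbaaadd')
  20 → (20, 'dd')
  21 → (9, 'ddbabacbaaadd')

SA = [17, 18, 12, 14, 2, 5, 19, 16, 11, 13, 4, 7, 1, 15, 3, 8, 21, 10, 6, 0, 20, 9]
i: (SA[i-1],SA[i]) lcp shared
  1: (17,18) 2 'aa'
  2: (18,12) 1 'a'
  3: (12,14) 1 'a'
  4: (14,2) 4 'acba'
  5: (2,5) 1 'a'
  6: (5,19) 2 'ad'
  7: (19,16) 0 ''
  8: (16,11) 2 'ba'
  9: (11,13) 2 'ba'
  10: (13,4) 2 'ba'
  11: (4,7) 1 'b'
  12: (7,1) 0 ''
  13: (1,15) 1 'c'
  14: (15,3) 3 'cba'
  15: (3,8) 1 'c'
  16: (8,21) 0 ''
  17: (21,10) 1 'd'
  18: (10,6) 2 'db'
  19: (6,0) 1 'd'
  20: (0,20) 1 'd'
  21: (20,9) 2 'dd'

n(n+1)/2 = 22·23/2 = 253
Σ LCP = 0 + 2 + 1 + 1 + 4 + 1 + 2 + 0 + 2 + 2 + 2 + 1 + 0 + 1 + 3 + 1 + 0 + 1 + 2 + 1 + 1 + 2 = 30
distinct = 253 − 30 = 223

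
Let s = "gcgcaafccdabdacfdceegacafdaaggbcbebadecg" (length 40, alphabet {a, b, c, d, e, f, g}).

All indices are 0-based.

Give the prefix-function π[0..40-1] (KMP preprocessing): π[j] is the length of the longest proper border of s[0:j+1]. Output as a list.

[0, 0, 1, 2, 0, 0, 0, 0, 0, 0, 0, 0, 0, 0, 0, 0, 0, 0, 0, 0, 1, 0, 0, 0, 0, 0, 0, 0, 1, 1, 0, 0, 0, 0, 0, 0, 0, 0, 0, 1]

π[0] = 0
j=1 s[j]='c': π[1]=0 (border '')
j=2 s[j]='g': π[2]=1 (border 'g')
j=3 s[j]='c': π[3]=2 (border 'gc')
j=4 s[j]='a': k: 2→0; π[4]=0 (border '')
j=5 s[j]='a': π[5]=0 (border '')
j=6 s[j]='f': π[6]=0 (border '')
j=7 s[j]='c': π[7]=0 (border '')
j=8 s[j]='c': π[8]=0 (border '')
j=9 s[j]='d': π[9]=0 (border '')
j=10 s[j]='a': π[10]=0 (border '')
j=11 s[j]='b': π[11]=0 (border '')
j=12 s[j]='d': π[12]=0 (border '')
j=13 s[j]='a': π[13]=0 (border '')
j=14 s[j]='c': π[14]=0 (border '')
j=15 s[j]='f': π[15]=0 (border '')
j=16 s[j]='d': π[16]=0 (border '')
j=17 s[j]='c': π[17]=0 (border '')
j=18 s[j]='e': π[18]=0 (border '')
j=19 s[j]='e': π[19]=0 (border '')
j=20 s[j]='g': π[20]=1 (border 'g')
j=21 s[j]='a': k: 1→0; π[21]=0 (border '')
j=22 s[j]='c': π[22]=0 (border '')
j=23 s[j]='a': π[23]=0 (border '')
j=24 s[j]='f': π[24]=0 (border '')
j=25 s[j]='d': π[25]=0 (border '')
j=26 s[j]='a': π[26]=0 (border '')
j=27 s[j]='a': π[27]=0 (border '')
j=28 s[j]='g': π[28]=1 (border 'g')
j=29 s[j]='g': k: 1→0; π[29]=1 (border 'g')
j=30 s[j]='b': k: 1→0; π[30]=0 (border '')
j=31 s[j]='c': π[31]=0 (border '')
j=32 s[j]='b': π[32]=0 (border '')
j=33 s[j]='e': π[33]=0 (border '')
j=34 s[j]='b': π[34]=0 (border '')
j=35 s[j]='a': π[35]=0 (border '')
j=36 s[j]='d': π[36]=0 (border '')
j=37 s[j]='e': π[37]=0 (border '')
j=38 s[j]='c': π[38]=0 (border '')
j=39 s[j]='g': π[39]=1 (border 'g')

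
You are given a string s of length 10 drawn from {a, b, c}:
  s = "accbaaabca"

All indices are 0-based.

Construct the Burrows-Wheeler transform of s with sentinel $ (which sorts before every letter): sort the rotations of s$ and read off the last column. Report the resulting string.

acbaa$cabca

rank  rotation     last
    0  $accbaaabca  a
    1  a$accbaaabc  c
    2  aaabca$accb  b
    3  aabca$accba  a
    4  abca$accbaa  a
    5  accbaaabca$  $
    6  baaabca$acc  c
    7  bca$accbaaa  a
    8  ca$accbaaab  b
    9  cbaaabca$ac  c
   10  ccbaaabca$a  a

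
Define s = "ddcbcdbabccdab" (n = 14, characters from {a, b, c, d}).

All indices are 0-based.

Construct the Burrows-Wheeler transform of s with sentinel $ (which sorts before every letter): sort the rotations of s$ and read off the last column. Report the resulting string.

bdbadacdbcbccd$

rank  rotation         last
    0  $ddcbcdbabccdab  b
    1  ab$ddcbcdbabccd  d
    2  abccdab$ddcbcdb  b
    3  b$ddcbcdbabccda  a
    4  babccdab$ddcbcd  d
    5  bccdab$ddcbcdba  a
    6  bcdbabccdab$ddc  c
    7  cbcdbabccdab$dd  d
    8  ccdab$ddcbcdbab  b
    9  cdab$ddcbcdbabc  c
   10  cdbabccdab$ddcb  b
   11  dab$ddcbcdbabcc  c
   12  dbabccdab$ddcbc  c
   13  dcbcdbabccdab$d  d
   14  ddcbcdbabccdab$  $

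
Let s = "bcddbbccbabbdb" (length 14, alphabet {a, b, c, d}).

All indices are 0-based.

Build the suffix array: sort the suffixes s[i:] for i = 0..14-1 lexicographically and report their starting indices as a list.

[9, 13, 8, 4, 10, 5, 0, 11, 7, 6, 1, 12, 3, 2]

sorted suffixes:
  #0 SA[0]=9  'abbdb'
  #1 SA[1]=13  'b'
  #2 SA[2]=8  'babbdb'
  #3 SA[3]=4  'bbccbabbdb'
  #4 SA[4]=10  'bbdb'
  #5 SA[5]=5  'bccbabbdb'
  #6 SA[6]=0  'bcddbbccbabbdb'
  #7 SA[7]=11  'bdb'
  #8 SA[8]=7  'cbabbdb'
  #9 SA[9]=6  'ccbabbdb'
  #10 SA[10]=1  'cddbbccbabbdb'
  #11 SA[11]=12  'db'
  #12 SA[12]=3  'dbbccbabbdb'
  #13 SA[13]=2  'ddbbccbabbdb'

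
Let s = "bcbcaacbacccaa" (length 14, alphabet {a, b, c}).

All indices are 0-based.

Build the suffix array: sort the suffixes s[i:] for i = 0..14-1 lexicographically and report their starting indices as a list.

[13, 12, 4, 5, 8, 7, 2, 0, 11, 3, 6, 1, 10, 9]

rank | idx | suffix
   0 |  13 | a
   1 |  12 | aa
   2 |   4 | aacbacccaa
   3 |   5 | acbacccaa
   4 |   8 | acccaa
   5 |   7 | bacccaa
   6 |   2 | bcaacbacccaa
   7 |   0 | bcbcaacbacccaa
   8 |  11 | caa
   9 |   3 | caacbacccaa
  10 |   6 | cbacccaa
  11 |   1 | cbcaacbacccaa
  12 |  10 | ccaa
  13 |   9 | cccaa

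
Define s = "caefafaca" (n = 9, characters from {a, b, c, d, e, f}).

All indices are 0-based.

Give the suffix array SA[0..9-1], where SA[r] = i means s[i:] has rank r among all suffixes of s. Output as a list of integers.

[8, 6, 1, 4, 7, 0, 2, 5, 3]

sorted suffixes:
  #0 SA[0]=8  'a'
  #1 SA[1]=6  'aca'
  #2 SA[2]=1  'aefafaca'
  #3 SA[3]=4  'afaca'
  #4 SA[4]=7  'ca'
  #5 SA[5]=0  'caefafaca'
  #6 SA[6]=2  'efafaca'
  #7 SA[7]=5  'faca'
  #8 SA[8]=3  'fafaca'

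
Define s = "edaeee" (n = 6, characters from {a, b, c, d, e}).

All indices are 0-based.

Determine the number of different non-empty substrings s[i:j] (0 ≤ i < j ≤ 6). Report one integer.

17

rank | idx | suffix
   0 |   2 | aeee
   1 |   1 | daeee
   2 |   5 | e
   3 |   0 | edaeee
   4 |   4 | ee
   5 |   3 | eee

SA = [2, 1, 5, 0, 4, 3]
i: (SA[i-1],SA[i]) lcp shared
  1: (2,1) 0 ''
  2: (1,5) 0 ''
  3: (5,0) 1 'e'
  4: (0,4) 1 'e'
  5: (4,3) 2 'ee'

n(n+1)/2 = 6·7/2 = 21
Σ LCP = 0 + 0 + 0 + 1 + 1 + 2 = 4
distinct = 21 − 4 = 17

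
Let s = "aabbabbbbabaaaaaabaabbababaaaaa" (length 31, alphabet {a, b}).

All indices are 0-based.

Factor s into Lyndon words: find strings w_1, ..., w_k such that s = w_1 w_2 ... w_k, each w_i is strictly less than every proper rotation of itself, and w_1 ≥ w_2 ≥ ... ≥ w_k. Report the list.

emit factor 1: 'aabbabbbbab' (i=0, period=11)
emit factor 2: 'aaaaaabaabbabab' (i=11, period=15)
emit factor 3: 'a' (i=26, period=1)
emit factor 4: 'a' (i=27, period=1)
emit factor 5: 'a' (i=28, period=1)
emit factor 6: 'a' (i=29, period=1)
emit factor 7: 'a' (i=30, period=1)

["aabbabbbbab", "aaaaaabaabbabab", "a", "a", "a", "a", "a"]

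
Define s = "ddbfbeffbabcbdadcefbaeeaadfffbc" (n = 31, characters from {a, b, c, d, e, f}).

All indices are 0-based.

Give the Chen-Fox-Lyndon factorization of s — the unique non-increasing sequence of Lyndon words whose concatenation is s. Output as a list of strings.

["d", "d", "bf", "beff", "b", "abcbdadcefbaee", "aadfffbc"]

emit factor 1: 'd' (i=0, period=1)
emit factor 2: 'd' (i=1, period=1)
emit factor 3: 'bf' (i=2, period=2)
emit factor 4: 'beff' (i=4, period=4)
emit factor 5: 'b' (i=8, period=1)
emit factor 6: 'abcbdadcefbaee' (i=9, period=14)
emit factor 7: 'aadfffbc' (i=23, period=8)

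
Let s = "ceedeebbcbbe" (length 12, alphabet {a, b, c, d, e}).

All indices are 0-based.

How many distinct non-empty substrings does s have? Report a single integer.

68

sorted suffixes:
  #0 SA[0]=6  'bbcbbe'
  #1 SA[1]=9  'bbe'
  #2 SA[2]=7  'bcbbe'
  #3 SA[3]=10  'be'
  #4 SA[4]=8  'cbbe'
  #5 SA[5]=0  'ceedeebbcbbe'
  #6 SA[6]=3  'deebbcbbe'
  #7 SA[7]=11  'e'
  #8 SA[8]=5  'ebbcbbe'
  #9 SA[9]=2  'edeebbcbbe'
  #10 SA[10]=4  'eebbcbbe'
  #11 SA[11]=1  'eedeebbcbbe'

SA = [6, 9, 7, 10, 8, 0, 3, 11, 5, 2, 4, 1]
i: (SA[i-1],SA[i]) lcp shared
  1: (6,9) 2 'bb'
  2: (9,7) 1 'b'
  3: (7,10) 1 'b'
  4: (10,8) 0 ''
  5: (8,0) 1 'c'
  6: (0,3) 0 ''
  7: (3,11) 0 ''
  8: (11,5) 1 'e'
  9: (5,2) 1 'e'
  10: (2,4) 1 'e'
  11: (4,1) 2 'ee'

n(n+1)/2 = 12·13/2 = 78
Σ LCP = 0 + 2 + 1 + 1 + 0 + 1 + 0 + 0 + 1 + 1 + 1 + 2 = 10
distinct = 78 − 10 = 68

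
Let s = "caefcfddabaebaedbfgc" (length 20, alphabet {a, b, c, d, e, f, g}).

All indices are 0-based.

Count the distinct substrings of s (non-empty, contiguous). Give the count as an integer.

193

rank | idx | suffix
   0 |   8 | abaebaedbfgc
   1 |  10 | aebaedbfgc
   2 |  13 | aedbfgc
   3 |   1 | aefcfddabaebaedbfgc
   4 |   9 | baebaedbfgc
   5 |  12 | baedbfgc
   6 |  16 | bfgc
   7 |  19 | c
   8 |   0 | caefcfddabaebaedbfgc
   9 |   4 | cfddabaebaedbfgc
  10 |   7 | dabaebaedbfgc
  11 |  15 | dbfgc
  12 |   6 | ddabaebaedbfgc
  13 |  11 | ebaedbfgc
  14 |  14 | edbfgc
  15 |   2 | efcfddabaebaedbfgc
  16 |   3 | fcfddabaebaedbfgc
  17 |   5 | fddabaebaedbfgc
  18 |  17 | fgc
  19 |  18 | gc

SA = [8, 10, 13, 1, 9, 12, 16, 19, 0, 4, 7, 15, 6, 11, 14, 2, 3, 5, 17, 18]
i: (SA[i-1],SA[i]) lcp shared
  1: (8,10) 1 'a'
  2: (10,13) 2 'ae'
  3: (13,1) 2 'ae'
  4: (1,9) 0 ''
  5: (9,12) 3 'bae'
  6: (12,16) 1 'b'
  7: (16,19) 0 ''
  8: (19,0) 1 'c'
  9: (0,4) 1 'c'
  10: (4,7) 0 ''
  11: (7,15) 1 'd'
  12: (15,6) 1 'd'
  13: (6,11) 0 ''
  14: (11,14) 1 'e'
  15: (14,2) 1 'e'
  16: (2,3) 0 ''
  17: (3,5) 1 'f'
  18: (5,17) 1 'f'
  19: (17,18) 0 ''

n(n+1)/2 = 20·21/2 = 210
Σ LCP = 0 + 1 + 2 + 2 + 0 + 3 + 1 + 0 + 1 + 1 + 0 + 1 + 1 + 0 + 1 + 1 + 0 + 1 + 1 + 0 = 17
distinct = 210 − 17 = 193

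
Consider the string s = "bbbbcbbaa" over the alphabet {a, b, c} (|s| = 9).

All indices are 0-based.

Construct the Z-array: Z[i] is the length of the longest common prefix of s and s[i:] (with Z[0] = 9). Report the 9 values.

[9, 3, 2, 1, 0, 2, 1, 0, 0]

Z[0]=9
i=1: outside box; Z[1]=3 scan→box=[1,4)
i=2: min(r-i=2, Z[1]=3)=2; Z[2]=2
i=3: min(r-i=1, Z[2]=2)=1; Z[3]=1
i=4: outside box; Z[4]=0
i=5: outside box; Z[5]=2 scan→box=[5,7)
i=6: min(r-i=1, Z[1]=3)=1; Z[6]=1
i=7: outside box; Z[7]=0
i=8: outside box; Z[8]=0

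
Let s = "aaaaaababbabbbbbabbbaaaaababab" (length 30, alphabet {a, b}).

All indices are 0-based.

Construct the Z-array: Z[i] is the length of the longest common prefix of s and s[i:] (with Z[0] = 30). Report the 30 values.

Z[0]=30
i=1: fresh scan; Z[1]=5 scan→box=[1,6)
i=2: min(r-i=4, Z[1]=5)=4; Z[2]=4
i=3: min(r-i=3, Z[2]=4)=3; Z[3]=3
i=4: min(r-i=2, Z[3]=3)=2; Z[4]=2
i=5: min(r-i=1, Z[4]=2)=1; Z[5]=1
i=6: fresh scan; Z[6]=0
i=7: fresh scan; Z[7]=1 scan→box=[7,8)
i=8: fresh scan; Z[8]=0
i=9: fresh scan; Z[9]=0
i=10: fresh scan; Z[10]=1 scan→box=[10,11)
i=11: fresh scan; Z[11]=0
i=12: fresh scan; Z[12]=0
i=13: fresh scan; Z[13]=0
i=14: fresh scan; Z[14]=0
i=15: fresh scan; Z[15]=0
i=16: fresh scan; Z[16]=1 scan→box=[16,17)
i=17: fresh scan; Z[17]=0
i=18: fresh scan; Z[18]=0
i=19: fresh scan; Z[19]=0
i=20: fresh scan; Z[20]=5 scan→box=[20,25)
i=21: min(r-i=4, Z[1]=5)=4; Z[21]=4
i=22: min(r-i=3, Z[2]=4)=3; Z[22]=3
i=23: min(r-i=2, Z[3]=3)=2; Z[23]=2
i=24: min(r-i=1, Z[4]=2)=1; Z[24]=1
i=25: fresh scan; Z[25]=0
i=26: fresh scan; Z[26]=1 scan→box=[26,27)
i=27: fresh scan; Z[27]=0
i=28: fresh scan; Z[28]=1 scan→box=[28,29)
i=29: fresh scan; Z[29]=0

[30, 5, 4, 3, 2, 1, 0, 1, 0, 0, 1, 0, 0, 0, 0, 0, 1, 0, 0, 0, 5, 4, 3, 2, 1, 0, 1, 0, 1, 0]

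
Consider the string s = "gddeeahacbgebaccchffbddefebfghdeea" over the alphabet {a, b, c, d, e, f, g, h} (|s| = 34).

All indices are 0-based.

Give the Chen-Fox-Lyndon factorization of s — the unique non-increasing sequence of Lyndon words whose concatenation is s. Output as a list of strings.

["g", "ddee", "ah", "acbgebaccchffbddefebfghdee", "a"]

emit factor 1: 'g' (i=0, period=1)
emit factor 2: 'ddee' (i=1, period=4)
emit factor 3: 'ah' (i=5, period=2)
emit factor 4: 'acbgebaccchffbddefebfghdee' (i=7, period=26)
emit factor 5: 'a' (i=33, period=1)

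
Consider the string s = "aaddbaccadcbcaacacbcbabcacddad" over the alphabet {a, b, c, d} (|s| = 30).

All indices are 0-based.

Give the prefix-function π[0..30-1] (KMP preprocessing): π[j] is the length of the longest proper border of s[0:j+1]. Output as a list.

[0, 1, 0, 0, 0, 1, 0, 0, 1, 0, 0, 0, 0, 1, 2, 0, 1, 0, 0, 0, 0, 1, 0, 0, 1, 0, 0, 0, 1, 0]

π[0] = 0
j=1 s[j]='a': π[1]=1 (border 'a')
j=2 s[j]='d': k: 1→0; π[2]=0 (border '')
j=3 s[j]='d': π[3]=0 (border '')
j=4 s[j]='b': π[4]=0 (border '')
j=5 s[j]='a': π[5]=1 (border 'a')
j=6 s[j]='c': k: 1→0; π[6]=0 (border '')
j=7 s[j]='c': π[7]=0 (border '')
j=8 s[j]='a': π[8]=1 (border 'a')
j=9 s[j]='d': k: 1→0; π[9]=0 (border '')
j=10 s[j]='c': π[10]=0 (border '')
j=11 s[j]='b': π[11]=0 (border '')
j=12 s[j]='c': π[12]=0 (border '')
j=13 s[j]='a': π[13]=1 (border 'a')
j=14 s[j]='a': π[14]=2 (border 'aa')
j=15 s[j]='c': k: 2→1→0; π[15]=0 (border '')
j=16 s[j]='a': π[16]=1 (border 'a')
j=17 s[j]='c': k: 1→0; π[17]=0 (border '')
j=18 s[j]='b': π[18]=0 (border '')
j=19 s[j]='c': π[19]=0 (border '')
j=20 s[j]='b': π[20]=0 (border '')
j=21 s[j]='a': π[21]=1 (border 'a')
j=22 s[j]='b': k: 1→0; π[22]=0 (border '')
j=23 s[j]='c': π[23]=0 (border '')
j=24 s[j]='a': π[24]=1 (border 'a')
j=25 s[j]='c': k: 1→0; π[25]=0 (border '')
j=26 s[j]='d': π[26]=0 (border '')
j=27 s[j]='d': π[27]=0 (border '')
j=28 s[j]='a': π[28]=1 (border 'a')
j=29 s[j]='d': k: 1→0; π[29]=0 (border '')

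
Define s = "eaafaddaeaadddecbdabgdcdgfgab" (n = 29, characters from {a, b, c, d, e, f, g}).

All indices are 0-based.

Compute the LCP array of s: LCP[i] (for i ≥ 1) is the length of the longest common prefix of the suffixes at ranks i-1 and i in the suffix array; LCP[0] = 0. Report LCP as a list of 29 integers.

rank | idx | suffix
   0 |   9 | aadddecbdabgdcdgfgab
   1 |   1 | aafaddaeaadddecbdabgdcdgfgab
   2 |  27 | ab
   3 |  18 | abgdcdgfgab
   4 |   4 | addaeaadddecbdabgdcdgfgab
   5 |  10 | adddecbdabgdcdgfgab
   6 |   7 | aeaadddecbdabgdcdgfgab
   7 |   2 | afaddaeaadddecbdabgdcdgfgab
   8 |  28 | b
   9 |  16 | bdabgdcdgfgab
  10 |  19 | bgdcdgfgab
  11 |  15 | cbdabgdcdgfgab
  12 |  22 | cdgfgab
  13 |  17 | dabgdcdgfgab
  14 |   6 | daeaadddecbdabgdcdgfgab
  15 |  21 | dcdgfgab
  16 |   5 | ddaeaadddecbdabgdcdgfgab
  17 |  11 | dddecbdabgdcdgfgab
  18 |  12 | ddecbdabgdcdgfgab
  19 |  13 | decbdabgdcdgfgab
  20 |  23 | dgfgab
  21 |   8 | eaadddecbdabgdcdgfgab
  22 |   0 | eaafaddaeaadddecbdabgdcdgfgab
  23 |  14 | ecbdabgdcdgfgab
  24 |   3 | faddaeaadddecbdabgdcdgfgab
  25 |  25 | fgab
  26 |  26 | gab
  27 |  20 | gdcdgfgab
  28 |  24 | gfgab

SA = [9, 1, 27, 18, 4, 10, 7, 2, 28, 16, 19, 15, 22, 17, 6, 21, 5, 11, 12, 13, 23, 8, 0, 14, 3, 25, 26, 20, 24]
rank  pair      lcp
   1  s[9:],s[1:]  2  'aa'
   2  s[1:],s[27:]  1  'a'
   3  s[27:],s[18:]  2  'ab'
   4  s[18:],s[4:]  1  'a'
   5  s[4:],s[10:]  3  'add'
   6  s[10:],s[7:]  1  'a'
   7  s[7:],s[2:]  1  'a'
   8  s[2:],s[28:]  0  ''
   9  s[28:],s[16:]  1  'b'
  10  s[16:],s[19:]  1  'b'
  11  s[19:],s[15:]  0  ''
  12  s[15:],s[22:]  1  'c'
  13  s[22:],s[17:]  0  ''
  14  s[17:],s[6:]  2  'da'
  15  s[6:],s[21:]  1  'd'
  16  s[21:],s[5:]  1  'd'
  17  s[5:],s[11:]  2  'dd'
  18  s[11:],s[12:]  2  'dd'
  19  s[12:],s[13:]  1  'd'
  20  s[13:],s[23:]  1  'd'
  21  s[23:],s[8:]  0  ''
  22  s[8:],s[0:]  3  'eaa'
  23  s[0:],s[14:]  1  'e'
  24  s[14:],s[3:]  0  ''
  25  s[3:],s[25:]  1  'f'
  26  s[25:],s[26:]  0  ''
  27  s[26:],s[20:]  1  'g'
  28  s[20:],s[24:]  1  'g'

[0, 2, 1, 2, 1, 3, 1, 1, 0, 1, 1, 0, 1, 0, 2, 1, 1, 2, 2, 1, 1, 0, 3, 1, 0, 1, 0, 1, 1]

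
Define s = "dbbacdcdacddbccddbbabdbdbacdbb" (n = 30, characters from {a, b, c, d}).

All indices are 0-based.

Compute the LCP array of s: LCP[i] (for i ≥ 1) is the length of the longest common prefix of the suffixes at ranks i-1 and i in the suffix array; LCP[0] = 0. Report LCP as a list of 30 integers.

[0, 1, 3, 3, 0, 1, 2, 4, 1, 2, 3, 1, 1, 3, 0, 1, 2, 2, 2, 4, 0, 1, 2, 3, 4, 2, 2, 1, 1, 3]

rank | idx | suffix
   0 |  19 | abdbdbacdbb
   1 |  25 | acdbb
   2 |   3 | acdcdacddbccddbbabdbdbacdbb
   3 |   8 | acddbccddbbabdbdbacdbb
   4 |  29 | b
   5 |  18 | babdbdbacdbb
   6 |  24 | bacdbb
   7 |   2 | bacdcdacddbccddbbabdbdbacdbb
   8 |  28 | bb
   9 |  17 | bbabdbdbacdbb
  10 |   1 | bbacdcdacddbccddbbabdbdbacdbb
  11 |  12 | bccddbbabdbdbacdbb
  12 |  22 | bdbacdbb
  13 |  20 | bdbdbacdbb
  14 |  13 | ccddbbabdbdbacdbb
  15 |   6 | cdacddbccddbbabdbdbacdbb
  16 |  26 | cdbb
  17 |   4 | cdcdacddbccddbbabdbdbacdbb
  18 |  14 | cddbbabdbdbacdbb
  19 |   9 | cddbccddbbabdbdbacdbb
  20 |   7 | dacddbccddbbabdbdbacdbb
  21 |  23 | dbacdbb
  22 |  27 | dbb
  23 |  16 | dbbabdbdbacdbb
  24 |   0 | dbbacdcdacddbccddbbabdbdbacdbb
  25 |  11 | dbccddbbabdbdbacdbb
  26 |  21 | dbdbacdbb
  27 |   5 | dcdacddbccddbbabdbdbacdbb
  28 |  15 | ddbbabdbdbacdbb
  29 |  10 | ddbccddbbabdbdbacdbb

SA = [19, 25, 3, 8, 29, 18, 24, 2, 28, 17, 1, 12, 22, 20, 13, 6, 26, 4, 14, 9, 7, 23, 27, 16, 0, 11, 21, 5, 15, 10]
i: (SA[i-1],SA[i]) lcp shared
  1: (19,25) 1 'a'
  2: (25,3) 3 'acd'
  3: (3,8) 3 'acd'
  4: (8,29) 0 ''
  5: (29,18) 1 'b'
  6: (18,24) 2 'ba'
  7: (24,2) 4 'bacd'
  8: (2,28) 1 'b'
  9: (28,17) 2 'bb'
  10: (17,1) 3 'bba'
  11: (1,12) 1 'b'
  12: (12,22) 1 'b'
  13: (22,20) 3 'bdb'
  14: (20,13) 0 ''
  15: (13,6) 1 'c'
  16: (6,26) 2 'cd'
  17: (26,4) 2 'cd'
  18: (4,14) 2 'cd'
  19: (14,9) 4 'cddb'
  20: (9,7) 0 ''
  21: (7,23) 1 'd'
  22: (23,27) 2 'db'
  23: (27,16) 3 'dbb'
  24: (16,0) 4 'dbba'
  25: (0,11) 2 'db'
  26: (11,21) 2 'db'
  27: (21,5) 1 'd'
  28: (5,15) 1 'd'
  29: (15,10) 3 'ddb'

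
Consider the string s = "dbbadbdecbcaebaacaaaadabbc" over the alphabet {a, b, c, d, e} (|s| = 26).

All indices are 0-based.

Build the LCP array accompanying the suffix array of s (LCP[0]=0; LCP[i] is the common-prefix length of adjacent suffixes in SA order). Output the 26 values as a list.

[0, 3, 2, 2, 1, 1, 1, 2, 1, 0, 2, 1, 2, 1, 2, 1, 0, 1, 2, 1, 0, 1, 2, 1, 0, 1]

rank→(start, suffix):
  0 → (17, 'aaaadabbc')
  1 → (18, 'aaadabbc')
  2 → (14, 'aacaaaadabbc')
  3 → (19, 'aadabbc')
  4 → (22, 'abbc')
  5 → (15, 'acaaaadabbc')
  6 → (20, 'adabbc')
  7 → (3, 'adbdecbcaebaacaaaadabbc')
  8 → (11, 'aebaacaaaadabbc')
  9 → (13, 'baacaaaadabbc')
  10 → (2, 'badbdecbcaebaacaaaadabbc')
  11 → (1, 'bbadbdecbcaebaacaaaadabbc')
  12 → (23, 'bbc')
  13 → (24, 'bc')
  14 → (9, 'bcaebaacaaaadabbc')
  15 → (5, 'bdecbcaebaacaaaadabbc')
  16 → (25, 'c')
  17 → (16, 'caaaadabbc')
  18 → (10, 'caebaacaaaadabbc')
  19 → (8, 'cbcaebaacaaaadabbc')
  20 → (21, 'dabbc')
  21 → (0, 'dbbadbdecbcaebaacaaaadabbc')
  22 → (4, 'dbdecbcaebaacaaaadabbc')
  23 → (6, 'decbcaebaacaaaadabbc')
  24 → (12, 'ebaacaaaadabbc')
  25 → (7, 'ecbcaebaacaaaadabbc')

SA = [17, 18, 14, 19, 22, 15, 20, 3, 11, 13, 2, 1, 23, 24, 9, 5, 25, 16, 10, 8, 21, 0, 4, 6, 12, 7]
[i] adj suffixes → lcp
  [1] 17/18 → 3 ('aaa')
  [2] 18/14 → 2 ('aa')
  [3] 14/19 → 2 ('aa')
  [4] 19/22 → 1 ('a')
  [5] 22/15 → 1 ('a')
  [6] 15/20 → 1 ('a')
  [7] 20/3 → 2 ('ad')
  [8] 3/11 → 1 ('a')
  [9] 11/13 → 0 ('')
  [10] 13/2 → 2 ('ba')
  [11] 2/1 → 1 ('b')
  [12] 1/23 → 2 ('bb')
  [13] 23/24 → 1 ('b')
  [14] 24/9 → 2 ('bc')
  [15] 9/5 → 1 ('b')
  [16] 5/25 → 0 ('')
  [17] 25/16 → 1 ('c')
  [18] 16/10 → 2 ('ca')
  [19] 10/8 → 1 ('c')
  [20] 8/21 → 0 ('')
  [21] 21/0 → 1 ('d')
  [22] 0/4 → 2 ('db')
  [23] 4/6 → 1 ('d')
  [24] 6/12 → 0 ('')
  [25] 12/7 → 1 ('e')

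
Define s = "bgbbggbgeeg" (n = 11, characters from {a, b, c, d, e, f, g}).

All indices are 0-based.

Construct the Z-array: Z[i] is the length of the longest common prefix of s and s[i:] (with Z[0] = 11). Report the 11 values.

Z[0]=11
i=1: fresh scan; Z[1]=0
i=2: fresh scan; Z[2]=1 scan→box=[2,3)
i=3: fresh scan; Z[3]=2 scan→box=[3,5)
i=4: min(r-i=1, Z[1]=0)=0; Z[4]=0
i=5: fresh scan; Z[5]=0
i=6: fresh scan; Z[6]=2 scan→box=[6,8)
i=7: min(r-i=1, Z[1]=0)=0; Z[7]=0
i=8: fresh scan; Z[8]=0
i=9: fresh scan; Z[9]=0
i=10: fresh scan; Z[10]=0

[11, 0, 1, 2, 0, 0, 2, 0, 0, 0, 0]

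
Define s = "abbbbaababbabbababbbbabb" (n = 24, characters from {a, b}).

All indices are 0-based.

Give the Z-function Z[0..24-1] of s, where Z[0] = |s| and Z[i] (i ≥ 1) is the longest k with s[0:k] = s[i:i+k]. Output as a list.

[24, 0, 0, 0, 0, 1, 2, 0, 3, 0, 0, 3, 0, 0, 2, 0, 6, 0, 0, 0, 0, 3, 0, 0]

Z[0]=24
i=1: i≥r, start 0; Z[1]=0
i=2: i≥r, start 0; Z[2]=0
i=3: i≥r, start 0; Z[3]=0
i=4: i≥r, start 0; Z[4]=0
i=5: i≥r, start 0; Z[5]=1 grow→box=[5,6)
i=6: i≥r, start 0; Z[6]=2 grow→box=[6,8)
i=7: min(r-i=1, Z[1]=0)=0; Z[7]=0
i=8: i≥r, start 0; Z[8]=3 grow→box=[8,11)
i=9: min(r-i=2, Z[1]=0)=0; Z[9]=0
i=10: min(r-i=1, Z[2]=0)=0; Z[10]=0
i=11: i≥r, start 0; Z[11]=3 grow→box=[11,14)
i=12: min(r-i=2, Z[1]=0)=0; Z[12]=0
i=13: min(r-i=1, Z[2]=0)=0; Z[13]=0
i=14: i≥r, start 0; Z[14]=2 grow→box=[14,16)
i=15: min(r-i=1, Z[1]=0)=0; Z[15]=0
i=16: i≥r, start 0; Z[16]=6 grow→box=[16,22)
i=17: min(r-i=5, Z[1]=0)=0; Z[17]=0
i=18: min(r-i=4, Z[2]=0)=0; Z[18]=0
i=19: min(r-i=3, Z[3]=0)=0; Z[19]=0
i=20: min(r-i=2, Z[4]=0)=0; Z[20]=0
i=21: min(r-i=1, Z[5]=1)=1; Z[21]=3 grow→box=[21,24)
i=22: min(r-i=2, Z[1]=0)=0; Z[22]=0
i=23: min(r-i=1, Z[2]=0)=0; Z[23]=0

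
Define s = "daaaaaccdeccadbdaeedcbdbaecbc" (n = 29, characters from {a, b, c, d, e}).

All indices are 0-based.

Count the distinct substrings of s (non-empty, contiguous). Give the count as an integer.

sorted suffixes:
  #0 SA[0]=1  'aaaaaccdeccadbdaeedcbdbaecbc'
  #1 SA[1]=2  'aaaaccdeccadbdaeedcbdbaecbc'
  #2 SA[2]=3  'aaaccdeccadbdaeedcbdbaecbc'
  #3 SA[3]=4  'aaccdeccadbdaeedcbdbaecbc'
  #4 SA[4]=5  'accdeccadbdaeedcbdbaecbc'
  #5 SA[5]=12  'adbdaeedcbdbaecbc'
  #6 SA[6]=24  'aecbc'
  #7 SA[7]=16  'aeedcbdbaecbc'
  #8 SA[8]=23  'baecbc'
  #9 SA[9]=27  'bc'
  #10 SA[10]=14  'bdaeedcbdbaecbc'
  #11 SA[11]=21  'bdbaecbc'
  #12 SA[12]=28  'c'
  #13 SA[13]=11  'cadbdaeedcbdbaecbc'
  #14 SA[14]=26  'cbc'
  #15 SA[15]=20  'cbdbaecbc'
  #16 SA[16]=10  'ccadbdaeedcbdbaecbc'
  #17 SA[17]=6  'ccdeccadbdaeedcbdbaecbc'
  #18 SA[18]=7  'cdeccadbdaeedcbdbaecbc'
  #19 SA[19]=0  'daaaaaccdeccadbdaeedcbdbaecbc'
  #20 SA[20]=15  'daeedcbdbaecbc'
  #21 SA[21]=22  'dbaecbc'
  #22 SA[22]=13  'dbdaeedcbdbaecbc'
  #23 SA[23]=19  'dcbdbaecbc'
  #24 SA[24]=8  'deccadbdaeedcbdbaecbc'
  #25 SA[25]=25  'ecbc'
  #26 SA[26]=9  'eccadbdaeedcbdbaecbc'
  #27 SA[27]=18  'edcbdbaecbc'
  #28 SA[28]=17  'eedcbdbaecbc'

SA = [1, 2, 3, 4, 5, 12, 24, 16, 23, 27, 14, 21, 28, 11, 26, 20, 10, 6, 7, 0, 15, 22, 13, 19, 8, 25, 9, 18, 17]
i: (SA[i-1],SA[i]) lcp shared
  1: (1,2) 4 'aaaa'
  2: (2,3) 3 'aaa'
  3: (3,4) 2 'aa'
  4: (4,5) 1 'a'
  5: (5,12) 1 'a'
  6: (12,24) 1 'a'
  7: (24,16) 2 'ae'
  8: (16,23) 0 ''
  9: (23,27) 1 'b'
  10: (27,14) 1 'b'
  11: (14,21) 2 'bd'
  12: (21,28) 0 ''
  13: (28,11) 1 'c'
  14: (11,26) 1 'c'
  15: (26,20) 2 'cb'
  16: (20,10) 1 'c'
  17: (10,6) 2 'cc'
  18: (6,7) 1 'c'
  19: (7,0) 0 ''
  20: (0,15) 2 'da'
  21: (15,22) 1 'd'
  22: (22,13) 2 'db'
  23: (13,19) 1 'd'
  24: (19,8) 1 'd'
  25: (8,25) 0 ''
  26: (25,9) 2 'ec'
  27: (9,18) 1 'e'
  28: (18,17) 1 'e'

n(n+1)/2 = 29·30/2 = 435
Σ LCP = 0 + 4 + 3 + 2 + 1 + 1 + 1 + 2 + 0 + 1 + 1 + 2 + 0 + 1 + 1 + 2 + 1 + 2 + 1 + 0 + 2 + 1 + 2 + 1 + 1 + 0 + 2 + 1 + 1 = 37
distinct = 435 − 37 = 398

398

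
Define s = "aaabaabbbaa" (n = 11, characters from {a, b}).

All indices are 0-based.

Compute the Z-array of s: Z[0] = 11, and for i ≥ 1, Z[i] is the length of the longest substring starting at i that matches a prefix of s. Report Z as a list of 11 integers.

[11, 2, 1, 0, 2, 1, 0, 0, 0, 2, 1]

Z[0]=11
i=1: i≥r, start 0; Z[1]=2 scan→box=[1,3)
i=2: min(r-i=1, Z[1]=2)=1; Z[2]=1
i=3: i≥r, start 0; Z[3]=0
i=4: i≥r, start 0; Z[4]=2 scan→box=[4,6)
i=5: min(r-i=1, Z[1]=2)=1; Z[5]=1
i=6: i≥r, start 0; Z[6]=0
i=7: i≥r, start 0; Z[7]=0
i=8: i≥r, start 0; Z[8]=0
i=9: i≥r, start 0; Z[9]=2 scan→box=[9,11)
i=10: min(r-i=1, Z[1]=2)=1; Z[10]=1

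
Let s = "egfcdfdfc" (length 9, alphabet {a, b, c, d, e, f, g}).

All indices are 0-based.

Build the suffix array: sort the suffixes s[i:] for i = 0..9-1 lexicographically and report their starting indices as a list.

rank→(start, suffix):
  0 → (8, 'c')
  1 → (3, 'cdfdfc')
  2 → (6, 'dfc')
  3 → (4, 'dfdfc')
  4 → (0, 'egfcdfdfc')
  5 → (7, 'fc')
  6 → (2, 'fcdfdfc')
  7 → (5, 'fdfc')
  8 → (1, 'gfcdfdfc')

[8, 3, 6, 4, 0, 7, 2, 5, 1]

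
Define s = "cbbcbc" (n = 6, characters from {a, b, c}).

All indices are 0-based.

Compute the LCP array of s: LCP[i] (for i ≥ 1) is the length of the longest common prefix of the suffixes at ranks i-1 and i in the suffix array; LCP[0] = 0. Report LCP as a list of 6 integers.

[0, 1, 2, 0, 1, 2]

rank | idx | suffix
   0 |   1 | bbcbc
   1 |   4 | bc
   2 |   2 | bcbc
   3 |   5 | c
   4 |   0 | cbbcbc
   5 |   3 | cbc

SA = [1, 4, 2, 5, 0, 3]
rank  pair      lcp
   1  s[1:],s[4:]  1  'b'
   2  s[4:],s[2:]  2  'bc'
   3  s[2:],s[5:]  0  ''
   4  s[5:],s[0:]  1  'c'
   5  s[0:],s[3:]  2  'cb'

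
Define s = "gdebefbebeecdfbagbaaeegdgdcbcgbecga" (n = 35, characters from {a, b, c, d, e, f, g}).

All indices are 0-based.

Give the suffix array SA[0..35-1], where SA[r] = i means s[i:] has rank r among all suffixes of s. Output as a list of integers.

sorted suffixes:
  #0 SA[0]=34  'a'
  #1 SA[1]=18  'aaeegdgdcbcgbecga'
  #2 SA[2]=19  'aeegdgdcbcgbecga'
  #3 SA[3]=15  'agbaaeegdgdcbcgbecga'
  #4 SA[4]=17  'baaeegdgdcbcgbecga'
  #5 SA[5]=14  'bagbaaeegdgdcbcgbecga'
  #6 SA[6]=27  'bcgbecga'
  #7 SA[7]=6  'bebeecdfbagbaaeegdgdcbcgbecga'
  #8 SA[8]=30  'becga'
  #9 SA[9]=8  'beecdfbagbaaeegdgdcbcgbecga'
  #10 SA[10]=3  'befbebeecdfbagbaaeegdgdcbcgbecga'
  #11 SA[11]=26  'cbcgbecga'
  #12 SA[12]=11  'cdfbagbaaeegdgdcbcgbecga'
  #13 SA[13]=32  'cga'
  #14 SA[14]=28  'cgbecga'
  #15 SA[15]=25  'dcbcgbecga'
  #16 SA[16]=1  'debefbebeecdfbagbaaeegdgdcbcgbecga'
  #17 SA[17]=12  'dfbagbaaeegdgdcbcgbecga'
  #18 SA[18]=23  'dgdcbcgbecga'
  #19 SA[19]=7  'ebeecdfbagbaaeegdgdcbcgbecga'
  #20 SA[20]=2  'ebefbebeecdfbagbaaeegdgdcbcgbecga'
  #21 SA[21]=10  'ecdfbagbaaeegdgdcbcgbecga'
  #22 SA[22]=31  'ecga'
  #23 SA[23]=9  'eecdfbagbaaeegdgdcbcgbecga'
  #24 SA[24]=20  'eegdgdcbcgbecga'
  #25 SA[25]=4  'efbebeecdfbagbaaeegdgdcbcgbecga'
  #26 SA[26]=21  'egdgdcbcgbecga'
  #27 SA[27]=13  'fbagbaaeegdgdcbcgbecga'
  #28 SA[28]=5  'fbebeecdfbagbaaeegdgdcbcgbecga'
  #29 SA[29]=33  'ga'
  #30 SA[30]=16  'gbaaeegdgdcbcgbecga'
  #31 SA[31]=29  'gbecga'
  #32 SA[32]=24  'gdcbcgbecga'
  #33 SA[33]=0  'gdebefbebeecdfbagbaaeegdgdcbcgbecga'
  #34 SA[34]=22  'gdgdcbcgbecga'

[34, 18, 19, 15, 17, 14, 27, 6, 30, 8, 3, 26, 11, 32, 28, 25, 1, 12, 23, 7, 2, 10, 31, 9, 20, 4, 21, 13, 5, 33, 16, 29, 24, 0, 22]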